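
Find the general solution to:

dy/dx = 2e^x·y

Separating variables and integrating:
ln|y| = 2e^x + C

General solution: y = Ce^(2e^x)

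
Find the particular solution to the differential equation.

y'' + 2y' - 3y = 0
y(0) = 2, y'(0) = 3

General solution: y = C₁e^x + C₂e^(-3x)
Applying ICs: C₁ = 9/4, C₂ = -1/4
Particular solution: y = (9/4)e^x - (1/4)e^(-3x)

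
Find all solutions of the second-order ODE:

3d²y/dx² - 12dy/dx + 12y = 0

Characteristic equation: 3r² - 12r + 12 = 0
Divide by 3: r² - 4r + 4 = 0
Factored: (r - 2)² = 0
Repeated root: r = 2
General solution: y = (C₁ + C₂x)e^(2x)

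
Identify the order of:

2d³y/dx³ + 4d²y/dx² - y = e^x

The order is 3 (highest derivative is of order 3).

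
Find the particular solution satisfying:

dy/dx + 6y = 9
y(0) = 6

General solution: y = 3/2 + Ce^(-6x)
Applying y(0) = 6: C = 6 - 3/2 = 9/2
Particular solution: y = 3/2 + (9/2)e^(-6x)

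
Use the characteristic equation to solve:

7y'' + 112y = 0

Characteristic equation: 7r² + 112 = 0
Divide by 7: r² + 16 = 0
Roots: r = ±4i (complex conjugates)
General solution: y = C₁cos(4x) + C₂sin(4x)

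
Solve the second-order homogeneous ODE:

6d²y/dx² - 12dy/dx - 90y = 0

Characteristic equation: 6r² - 12r - 90 = 0
Divide by 6: r² - 2r - 15 = 0
Roots: r = 5, -3 (distinct real)
General solution: y = C₁e^(5x) + C₂e^(-3x)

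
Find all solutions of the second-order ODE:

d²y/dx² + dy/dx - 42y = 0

Characteristic equation: r² + r - 42 = 0
Roots: r = 6, -7 (distinct real)
General solution: y = C₁e^(6x) + C₂e^(-7x)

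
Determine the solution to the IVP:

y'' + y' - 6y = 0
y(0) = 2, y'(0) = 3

General solution: y = C₁e^(2x) + C₂e^(-3x)
Applying ICs: C₁ = 9/5, C₂ = 1/5
Particular solution: y = (9/5)e^(2x) + (1/5)e^(-3x)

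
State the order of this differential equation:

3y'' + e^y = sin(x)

The order is 2 (highest derivative is of order 2).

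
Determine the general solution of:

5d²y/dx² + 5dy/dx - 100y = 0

Characteristic equation: 5r² + 5r - 100 = 0
Divide by 5: r² + r - 20 = 0
Roots: r = 4, -5 (distinct real)
General solution: y = C₁e^(4x) + C₂e^(-5x)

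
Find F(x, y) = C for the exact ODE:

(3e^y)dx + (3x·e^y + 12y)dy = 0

Verify exactness: ∂M/∂y = ∂N/∂x ✓
Find F(x,y) such that ∂F/∂x = M, ∂F/∂y = N
Solution: 3x·e^y + 6y² = C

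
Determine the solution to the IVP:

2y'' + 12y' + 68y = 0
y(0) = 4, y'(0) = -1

General solution: y = e^(-3x)(C₁cos(5x) + C₂sin(5x))
Complex roots r = -3 ± 5i
Applying ICs: C₁ = 4, C₂ = 11/5
Particular solution: y = e^(-3x)(4cos(5x) + (11/5)sin(5x))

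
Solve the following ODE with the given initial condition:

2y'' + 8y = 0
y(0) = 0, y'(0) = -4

General solution: y = C₁cos(2x) + C₂sin(2x)
Complex roots r = ±2i
Applying ICs: C₁ = 0, C₂ = -2
Particular solution: y = -2sin(2x)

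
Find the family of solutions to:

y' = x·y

Separating variables and integrating:
ln|y| = x^2/2 + C

General solution: y = Ce^(x^2/2)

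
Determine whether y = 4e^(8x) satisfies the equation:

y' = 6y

Verification:
y = 4e^(8x)
y' = 32e^(8x)
But 6y = 24e^(8x)
y' ≠ 6y — the derivative does not match

No, it is not a solution.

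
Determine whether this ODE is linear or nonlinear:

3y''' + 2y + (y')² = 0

Nonlinear ((y')² term)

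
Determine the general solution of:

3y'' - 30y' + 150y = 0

Characteristic equation: 3r² - 30r + 150 = 0
Divide by 3: r² - 10r + 50 = 0
Roots: r = 5 ± 5i (complex conjugates)
General solution: y = e^(5x)(C₁cos(5x) + C₂sin(5x))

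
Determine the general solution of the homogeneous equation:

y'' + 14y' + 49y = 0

Characteristic equation: r² + 14r + 49 = 0
Factored: (r + 7)² = 0
Repeated root: r = -7
General solution: y = (C₁ + C₂x)e^(-7x)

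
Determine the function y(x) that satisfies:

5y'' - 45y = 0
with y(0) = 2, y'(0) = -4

General solution: y = C₁e^(3x) + C₂e^(-3x)
Applying ICs: C₁ = 1/3, C₂ = 5/3
Particular solution: y = (1/3)e^(3x) + (5/3)e^(-3x)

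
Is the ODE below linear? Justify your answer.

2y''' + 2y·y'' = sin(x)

No. Nonlinear (y·y'' term)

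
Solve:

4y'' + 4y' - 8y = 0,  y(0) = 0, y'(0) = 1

General solution: y = C₁e^x + C₂e^(-2x)
Applying ICs: C₁ = 1/3, C₂ = -1/3
Particular solution: y = (1/3)e^x - (1/3)e^(-2x)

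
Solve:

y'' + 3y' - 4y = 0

Characteristic equation: r² + 3r - 4 = 0
Roots: r = 1, -4 (distinct real)
General solution: y = C₁e^x + C₂e^(-4x)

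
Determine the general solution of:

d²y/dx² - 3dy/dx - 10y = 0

Characteristic equation: r² - 3r - 10 = 0
Roots: r = 5, -2 (distinct real)
General solution: y = C₁e^(5x) + C₂e^(-2x)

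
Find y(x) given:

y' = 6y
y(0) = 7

General solution: y = Ce^(6x)
Applying IC y(0) = 7:
Particular solution: y = 7e^(6x)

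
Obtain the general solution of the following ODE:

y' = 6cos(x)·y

Separating variables and integrating:
ln|y| = 6sin(x) + C

General solution: y = Ce^(6sin(x))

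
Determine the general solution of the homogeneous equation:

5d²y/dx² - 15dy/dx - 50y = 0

Characteristic equation: 5r² - 15r - 50 = 0
Divide by 5: r² - 3r - 10 = 0
Roots: r = 5, -2 (distinct real)
General solution: y = C₁e^(5x) + C₂e^(-2x)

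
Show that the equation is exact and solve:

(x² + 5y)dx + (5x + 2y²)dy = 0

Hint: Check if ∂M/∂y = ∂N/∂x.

Verify exactness: ∂M/∂y = ∂N/∂x ✓
Find F(x,y) such that ∂F/∂x = M, ∂F/∂y = N
Solution: x³/3 + 5xy + 2y³/3 = C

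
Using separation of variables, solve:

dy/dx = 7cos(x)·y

Separating variables and integrating:
ln|y| = 7sin(x) + C

General solution: y = Ce^(7sin(x))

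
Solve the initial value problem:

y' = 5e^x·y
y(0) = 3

General solution: y = Ce^(5e^x)
Applying IC y(0) = 3:
Particular solution: y = 3e^(5(e^x - 1))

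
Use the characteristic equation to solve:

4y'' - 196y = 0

Characteristic equation: 4r² - 196 = 0
Divide by 4: r² - 49 = 0
Roots: r = 7, -7 (distinct real)
General solution: y = C₁e^(7x) + C₂e^(-7x)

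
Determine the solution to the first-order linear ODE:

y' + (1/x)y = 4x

Using integrating factor method:

General solution: y = (4/3)x^2 + C/x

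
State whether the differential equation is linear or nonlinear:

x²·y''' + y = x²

Linear (y and its derivatives appear to the first power only, no products of y terms)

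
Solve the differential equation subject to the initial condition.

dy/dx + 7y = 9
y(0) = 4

General solution: y = 9/7 + Ce^(-7x)
Applying y(0) = 4: C = 4 - 9/7 = 19/7
Particular solution: y = 9/7 + (19/7)e^(-7x)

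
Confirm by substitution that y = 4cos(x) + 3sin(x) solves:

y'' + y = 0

Verification:
y'' = -4cos(x) - 3sin(x)
y'' + y = 0 ✓

Yes, it is a solution.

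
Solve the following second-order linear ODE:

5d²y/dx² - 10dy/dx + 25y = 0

Characteristic equation: 5r² - 10r + 25 = 0
Divide by 5: r² - 2r + 5 = 0
Roots: r = 1 ± 2i (complex conjugates)
General solution: y = e^x(C₁cos(2x) + C₂sin(2x))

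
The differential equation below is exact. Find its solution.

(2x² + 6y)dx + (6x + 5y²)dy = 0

Verify exactness: ∂M/∂y = ∂N/∂x ✓
Find F(x,y) such that ∂F/∂x = M, ∂F/∂y = N
Solution: 2x³/3 + 6xy + 5y³/3 = C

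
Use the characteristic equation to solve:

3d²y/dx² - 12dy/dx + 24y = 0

Characteristic equation: 3r² - 12r + 24 = 0
Divide by 3: r² - 4r + 8 = 0
Roots: r = 2 ± 2i (complex conjugates)
General solution: y = e^(2x)(C₁cos(2x) + C₂sin(2x))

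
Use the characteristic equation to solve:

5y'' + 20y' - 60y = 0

Characteristic equation: 5r² + 20r - 60 = 0
Divide by 5: r² + 4r - 12 = 0
Roots: r = 2, -6 (distinct real)
General solution: y = C₁e^(2x) + C₂e^(-6x)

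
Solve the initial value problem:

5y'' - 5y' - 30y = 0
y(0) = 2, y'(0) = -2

General solution: y = C₁e^(3x) + C₂e^(-2x)
Applying ICs: C₁ = 2/5, C₂ = 8/5
Particular solution: y = (2/5)e^(3x) + (8/5)e^(-2x)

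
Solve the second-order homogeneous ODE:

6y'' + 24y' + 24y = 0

Characteristic equation: 6r² + 24r + 24 = 0
Divide by 6: r² + 4r + 4 = 0
Factored: (r + 2)² = 0
Repeated root: r = -2
General solution: y = (C₁ + C₂x)e^(-2x)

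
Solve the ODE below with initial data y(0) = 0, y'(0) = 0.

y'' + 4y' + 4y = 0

General solution: y = (C₁ + C₂x)e^(-2x)
Repeated root r = -2
Applying ICs: C₁ = 0, C₂ = 0
Particular solution: y = 0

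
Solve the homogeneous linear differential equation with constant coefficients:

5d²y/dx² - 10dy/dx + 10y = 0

Characteristic equation: 5r² - 10r + 10 = 0
Divide by 5: r² - 2r + 2 = 0
Roots: r = 1 ± i (complex conjugates)
General solution: y = e^x(C₁cos(x) + C₂sin(x))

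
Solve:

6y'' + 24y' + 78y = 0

Characteristic equation: 6r² + 24r + 78 = 0
Divide by 6: r² + 4r + 13 = 0
Roots: r = -2 ± 3i (complex conjugates)
General solution: y = e^(-2x)(C₁cos(3x) + C₂sin(3x))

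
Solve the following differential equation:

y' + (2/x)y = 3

Using integrating factor method:

General solution: y = x + Cx^(-2)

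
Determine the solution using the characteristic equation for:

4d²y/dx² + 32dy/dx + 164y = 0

Characteristic equation: 4r² + 32r + 164 = 0
Divide by 4: r² + 8r + 41 = 0
Roots: r = -4 ± 5i (complex conjugates)
General solution: y = e^(-4x)(C₁cos(5x) + C₂sin(5x))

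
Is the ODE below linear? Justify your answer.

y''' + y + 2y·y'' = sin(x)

No. Nonlinear (y·y'' term)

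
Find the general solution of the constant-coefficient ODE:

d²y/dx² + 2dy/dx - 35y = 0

Characteristic equation: r² + 2r - 35 = 0
Roots: r = 5, -7 (distinct real)
General solution: y = C₁e^(5x) + C₂e^(-7x)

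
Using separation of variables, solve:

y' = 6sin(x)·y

Separating variables and integrating:
ln|y| = -6cos(x) + C

General solution: y = Ce^(-6cos(x))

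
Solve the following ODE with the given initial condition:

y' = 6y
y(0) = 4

General solution: y = Ce^(6x)
Applying IC y(0) = 4:
Particular solution: y = 4e^(6x)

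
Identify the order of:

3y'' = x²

The order is 2 (highest derivative is of order 2).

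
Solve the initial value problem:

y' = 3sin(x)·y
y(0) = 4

General solution: y = Ce^(-3cos(x))
Applying IC y(0) = 4:
Particular solution: y = 4e^(3(1-cos(x)))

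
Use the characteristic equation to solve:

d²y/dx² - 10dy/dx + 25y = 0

Characteristic equation: r² - 10r + 25 = 0
Factored: (r - 5)² = 0
Repeated root: r = 5
General solution: y = (C₁ + C₂x)e^(5x)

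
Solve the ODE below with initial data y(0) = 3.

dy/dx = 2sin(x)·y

General solution: y = Ce^(-2cos(x))
Applying IC y(0) = 3:
Particular solution: y = 3e^(2(1-cos(x)))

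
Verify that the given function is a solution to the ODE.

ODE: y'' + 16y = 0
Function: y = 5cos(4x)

Verification:
y'' = -80cos(4x)
y'' + 16y = 0 ✓

Yes, it is a solution.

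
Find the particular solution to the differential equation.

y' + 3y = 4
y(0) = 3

General solution: y = 4/3 + Ce^(-3x)
Applying y(0) = 3: C = 3 - 4/3 = 5/3
Particular solution: y = 4/3 + (5/3)e^(-3x)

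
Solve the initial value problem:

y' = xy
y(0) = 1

General solution: y = Ce^(x²/2)
Applying IC y(0) = 1:
Particular solution: y = e^(x²/2)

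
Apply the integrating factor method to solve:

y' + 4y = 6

Using integrating factor method:

General solution: y = 3/2 + Ce^(-4x)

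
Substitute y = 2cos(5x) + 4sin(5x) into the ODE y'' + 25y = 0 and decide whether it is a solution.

Verification:
y'' = -50cos(5x) - 100sin(5x)
y'' + 25y = 0 ✓

Yes, it is a solution.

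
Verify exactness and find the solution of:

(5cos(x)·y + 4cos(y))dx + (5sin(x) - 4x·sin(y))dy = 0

Verify exactness: ∂M/∂y = ∂N/∂x ✓
Find F(x,y) such that ∂F/∂x = M, ∂F/∂y = N
Solution: 5sin(x)·y + 4x·cos(y) = C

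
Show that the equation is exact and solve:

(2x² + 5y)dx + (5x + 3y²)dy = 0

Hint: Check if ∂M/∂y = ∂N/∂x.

Verify exactness: ∂M/∂y = ∂N/∂x ✓
Find F(x,y) such that ∂F/∂x = M, ∂F/∂y = N
Solution: 2x³/3 + 5xy + y³ = C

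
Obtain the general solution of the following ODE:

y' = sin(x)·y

Separating variables and integrating:
ln|y| = -cos(x) + C

General solution: y = Ce^(-cos(x))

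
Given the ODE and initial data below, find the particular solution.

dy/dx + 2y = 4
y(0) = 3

General solution: y = 2 + Ce^(-2x)
Applying y(0) = 3: C = 3 - 2 = 1
Particular solution: y = 2 + e^(-2x)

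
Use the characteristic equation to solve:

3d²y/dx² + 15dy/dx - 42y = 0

Characteristic equation: 3r² + 15r - 42 = 0
Divide by 3: r² + 5r - 14 = 0
Roots: r = 2, -7 (distinct real)
General solution: y = C₁e^(2x) + C₂e^(-7x)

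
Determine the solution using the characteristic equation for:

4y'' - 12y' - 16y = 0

Characteristic equation: 4r² - 12r - 16 = 0
Divide by 4: r² - 3r - 4 = 0
Roots: r = 4, -1 (distinct real)
General solution: y = C₁e^(4x) + C₂e^(-x)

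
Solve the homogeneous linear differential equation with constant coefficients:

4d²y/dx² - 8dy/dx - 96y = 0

Characteristic equation: 4r² - 8r - 96 = 0
Divide by 4: r² - 2r - 24 = 0
Roots: r = 6, -4 (distinct real)
General solution: y = C₁e^(6x) + C₂e^(-4x)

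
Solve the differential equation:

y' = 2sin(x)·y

Separating variables and integrating:
ln|y| = -2cos(x) + C

General solution: y = Ce^(-2cos(x))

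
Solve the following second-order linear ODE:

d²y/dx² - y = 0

Characteristic equation: r² - 1 = 0
Roots: r = 1, -1 (distinct real)
General solution: y = C₁e^x + C₂e^(-x)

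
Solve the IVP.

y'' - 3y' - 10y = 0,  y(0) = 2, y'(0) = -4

General solution: y = C₁e^(5x) + C₂e^(-2x)
Applying ICs: C₁ = 0, C₂ = 2
Particular solution: y = 2e^(-2x)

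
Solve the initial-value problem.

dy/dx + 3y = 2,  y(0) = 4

General solution: y = 2/3 + Ce^(-3x)
Applying y(0) = 4: C = 4 - 2/3 = 10/3
Particular solution: y = 2/3 + (10/3)e^(-3x)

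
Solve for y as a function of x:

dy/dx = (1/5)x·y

Separating variables and integrating:
ln|y| = x^2/10 + C

General solution: y = Ce^(x^2/10)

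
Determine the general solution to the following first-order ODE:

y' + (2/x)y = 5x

Using integrating factor method:

General solution: y = (5/4)x^2 + Cx^(-2)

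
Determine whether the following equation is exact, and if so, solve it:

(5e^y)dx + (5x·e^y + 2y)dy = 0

Verify exactness: ∂M/∂y = ∂N/∂x ✓
Find F(x,y) such that ∂F/∂x = M, ∂F/∂y = N
Solution: 5x·e^y + y² = C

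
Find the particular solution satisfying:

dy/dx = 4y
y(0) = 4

General solution: y = Ce^(4x)
Applying IC y(0) = 4:
Particular solution: y = 4e^(4x)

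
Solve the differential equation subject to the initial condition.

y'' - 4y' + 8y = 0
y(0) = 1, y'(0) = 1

General solution: y = e^(2x)(C₁cos(2x) + C₂sin(2x))
Complex roots r = 2 ± 2i
Applying ICs: C₁ = 1, C₂ = -1/2
Particular solution: y = e^(2x)(cos(2x) - (1/2)sin(2x))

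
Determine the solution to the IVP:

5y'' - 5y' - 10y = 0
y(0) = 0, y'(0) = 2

General solution: y = C₁e^(2x) + C₂e^(-x)
Applying ICs: C₁ = 2/3, C₂ = -2/3
Particular solution: y = (2/3)e^(2x) - (2/3)e^(-x)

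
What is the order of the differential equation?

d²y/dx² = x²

The order is 2 (highest derivative is of order 2).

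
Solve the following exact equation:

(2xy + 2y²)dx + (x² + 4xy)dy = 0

Verify exactness: ∂M/∂y = ∂N/∂x ✓
Find F(x,y) such that ∂F/∂x = M, ∂F/∂y = N
Solution: x²y + 2xy² = C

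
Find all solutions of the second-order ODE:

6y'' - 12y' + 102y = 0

Characteristic equation: 6r² - 12r + 102 = 0
Divide by 6: r² - 2r + 17 = 0
Roots: r = 1 ± 4i (complex conjugates)
General solution: y = e^x(C₁cos(4x) + C₂sin(4x))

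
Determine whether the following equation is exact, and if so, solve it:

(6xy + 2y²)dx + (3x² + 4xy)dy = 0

Verify exactness: ∂M/∂y = ∂N/∂x ✓
Find F(x,y) such that ∂F/∂x = M, ∂F/∂y = N
Solution: 3x²y + 2xy² = C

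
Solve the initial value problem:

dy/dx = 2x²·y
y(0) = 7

General solution: y = Ce^(2x³/3)
Applying IC y(0) = 7:
Particular solution: y = 7e^(2x³/3)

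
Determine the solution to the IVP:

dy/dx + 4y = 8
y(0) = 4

General solution: y = 2 + Ce^(-4x)
Applying y(0) = 4: C = 4 - 2 = 2
Particular solution: y = 2 + 2e^(-4x)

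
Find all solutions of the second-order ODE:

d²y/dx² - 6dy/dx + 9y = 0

Characteristic equation: r² - 6r + 9 = 0
Factored: (r - 3)² = 0
Repeated root: r = 3
General solution: y = (C₁ + C₂x)e^(3x)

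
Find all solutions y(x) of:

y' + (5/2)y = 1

Using integrating factor method:

General solution: y = 2/5 + Ce^(-5x/2)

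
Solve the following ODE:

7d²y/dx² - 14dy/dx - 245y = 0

Characteristic equation: 7r² - 14r - 245 = 0
Divide by 7: r² - 2r - 35 = 0
Roots: r = 7, -5 (distinct real)
General solution: y = C₁e^(7x) + C₂e^(-5x)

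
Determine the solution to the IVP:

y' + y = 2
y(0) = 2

General solution: y = 2 + Ce^(-x)
Applying y(0) = 2: C = 2 - 2 = 0
Particular solution: y = 2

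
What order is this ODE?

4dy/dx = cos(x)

The order is 1 (highest derivative is of order 1).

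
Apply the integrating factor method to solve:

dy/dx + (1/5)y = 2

Using integrating factor method:

General solution: y = 10 + Ce^(-x/5)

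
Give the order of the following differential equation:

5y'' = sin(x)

The order is 2 (highest derivative is of order 2).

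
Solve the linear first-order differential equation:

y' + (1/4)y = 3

Using integrating factor method:

General solution: y = 12 + Ce^(-x/4)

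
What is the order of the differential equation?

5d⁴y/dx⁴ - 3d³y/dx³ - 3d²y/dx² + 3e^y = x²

The order is 4 (highest derivative is of order 4).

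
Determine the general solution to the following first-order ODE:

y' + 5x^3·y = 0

Using integrating factor method:

General solution: y = Ce^(-5x^4/4)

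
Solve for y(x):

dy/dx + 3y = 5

Using integrating factor method:

General solution: y = 5/3 + Ce^(-3x)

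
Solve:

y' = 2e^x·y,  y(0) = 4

General solution: y = Ce^(2e^x)
Applying IC y(0) = 4:
Particular solution: y = 4e^(2(e^x - 1))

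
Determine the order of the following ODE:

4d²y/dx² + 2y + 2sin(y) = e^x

The order is 2 (highest derivative is of order 2).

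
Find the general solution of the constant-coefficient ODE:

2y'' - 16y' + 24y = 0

Characteristic equation: 2r² - 16r + 24 = 0
Divide by 2: r² - 8r + 12 = 0
Roots: r = 6, 2 (distinct real)
General solution: y = C₁e^(6x) + C₂e^(2x)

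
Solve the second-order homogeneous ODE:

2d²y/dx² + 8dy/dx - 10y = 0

Characteristic equation: 2r² + 8r - 10 = 0
Divide by 2: r² + 4r - 5 = 0
Roots: r = 1, -5 (distinct real)
General solution: y = C₁e^x + C₂e^(-5x)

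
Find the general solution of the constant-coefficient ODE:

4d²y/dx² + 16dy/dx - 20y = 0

Characteristic equation: 4r² + 16r - 20 = 0
Divide by 4: r² + 4r - 5 = 0
Roots: r = 1, -5 (distinct real)
General solution: y = C₁e^x + C₂e^(-5x)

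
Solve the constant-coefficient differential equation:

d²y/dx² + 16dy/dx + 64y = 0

Characteristic equation: r² + 16r + 64 = 0
Factored: (r + 8)² = 0
Repeated root: r = -8
General solution: y = (C₁ + C₂x)e^(-8x)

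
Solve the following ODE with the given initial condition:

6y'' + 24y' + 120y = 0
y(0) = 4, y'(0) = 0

General solution: y = e^(-2x)(C₁cos(4x) + C₂sin(4x))
Complex roots r = -2 ± 4i
Applying ICs: C₁ = 4, C₂ = 2
Particular solution: y = e^(-2x)(4cos(4x) + 2sin(4x))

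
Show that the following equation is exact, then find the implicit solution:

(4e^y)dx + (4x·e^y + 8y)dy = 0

Verify exactness: ∂M/∂y = ∂N/∂x ✓
Find F(x,y) such that ∂F/∂x = M, ∂F/∂y = N
Solution: 4x·e^y + 4y² = C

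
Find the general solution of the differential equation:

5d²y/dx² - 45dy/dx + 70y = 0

Characteristic equation: 5r² - 45r + 70 = 0
Divide by 5: r² - 9r + 14 = 0
Roots: r = 7, 2 (distinct real)
General solution: y = C₁e^(7x) + C₂e^(2x)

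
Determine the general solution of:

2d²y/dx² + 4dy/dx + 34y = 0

Characteristic equation: 2r² + 4r + 34 = 0
Divide by 2: r² + 2r + 17 = 0
Roots: r = -1 ± 4i (complex conjugates)
General solution: y = e^(-x)(C₁cos(4x) + C₂sin(4x))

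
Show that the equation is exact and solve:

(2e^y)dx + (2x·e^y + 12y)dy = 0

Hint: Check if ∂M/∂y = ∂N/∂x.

Verify exactness: ∂M/∂y = ∂N/∂x ✓
Find F(x,y) such that ∂F/∂x = M, ∂F/∂y = N
Solution: 2x·e^y + 6y² = C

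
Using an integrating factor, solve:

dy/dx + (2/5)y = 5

Using integrating factor method:

General solution: y = 25/2 + Ce^(-2x/5)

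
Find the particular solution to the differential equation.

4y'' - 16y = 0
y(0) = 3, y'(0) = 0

General solution: y = C₁e^(2x) + C₂e^(-2x)
Applying ICs: C₁ = 3/2, C₂ = 3/2
Particular solution: y = (3/2)e^(2x) + (3/2)e^(-2x)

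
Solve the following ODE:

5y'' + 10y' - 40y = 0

Characteristic equation: 5r² + 10r - 40 = 0
Divide by 5: r² + 2r - 8 = 0
Roots: r = 2, -4 (distinct real)
General solution: y = C₁e^(2x) + C₂e^(-4x)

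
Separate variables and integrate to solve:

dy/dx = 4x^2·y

Separating variables and integrating:
ln|y| = 4x^3/3 + C

General solution: y = Ce^(4x^3/3)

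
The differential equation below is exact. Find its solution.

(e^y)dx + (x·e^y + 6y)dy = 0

Verify exactness: ∂M/∂y = ∂N/∂x ✓
Find F(x,y) such that ∂F/∂x = M, ∂F/∂y = N
Solution: x·e^y + 3y² = C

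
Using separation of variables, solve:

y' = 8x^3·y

Separating variables and integrating:
ln|y| = 2x^4 + C

General solution: y = Ce^(2x^4)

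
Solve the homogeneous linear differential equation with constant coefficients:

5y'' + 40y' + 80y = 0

Characteristic equation: 5r² + 40r + 80 = 0
Divide by 5: r² + 8r + 16 = 0
Factored: (r + 4)² = 0
Repeated root: r = -4
General solution: y = (C₁ + C₂x)e^(-4x)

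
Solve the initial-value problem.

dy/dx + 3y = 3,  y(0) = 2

General solution: y = 1 + Ce^(-3x)
Applying y(0) = 2: C = 2 - 1 = 1
Particular solution: y = 1 + e^(-3x)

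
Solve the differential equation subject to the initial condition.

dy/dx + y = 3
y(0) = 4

General solution: y = 3 + Ce^(-x)
Applying y(0) = 4: C = 4 - 3 = 1
Particular solution: y = 3 + e^(-x)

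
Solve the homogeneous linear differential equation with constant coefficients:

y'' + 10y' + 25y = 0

Characteristic equation: r² + 10r + 25 = 0
Factored: (r + 5)² = 0
Repeated root: r = -5
General solution: y = (C₁ + C₂x)e^(-5x)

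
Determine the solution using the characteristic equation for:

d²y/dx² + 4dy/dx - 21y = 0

Characteristic equation: r² + 4r - 21 = 0
Roots: r = 3, -7 (distinct real)
General solution: y = C₁e^(3x) + C₂e^(-7x)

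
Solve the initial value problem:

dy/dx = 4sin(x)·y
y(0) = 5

General solution: y = Ce^(-4cos(x))
Applying IC y(0) = 5:
Particular solution: y = 5e^(4(1-cos(x)))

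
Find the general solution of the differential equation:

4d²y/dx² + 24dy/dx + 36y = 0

Characteristic equation: 4r² + 24r + 36 = 0
Divide by 4: r² + 6r + 9 = 0
Factored: (r + 3)² = 0
Repeated root: r = -3
General solution: y = (C₁ + C₂x)e^(-3x)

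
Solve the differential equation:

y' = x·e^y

Separating variables and integrating:
-e^(-y) = x²/2 + C

General solution: y = -ln(C - x²/2)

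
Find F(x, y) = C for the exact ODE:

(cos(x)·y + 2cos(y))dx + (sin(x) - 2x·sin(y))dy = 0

Verify exactness: ∂M/∂y = ∂N/∂x ✓
Find F(x,y) such that ∂F/∂x = M, ∂F/∂y = N
Solution: sin(x)·y + 2x·cos(y) = C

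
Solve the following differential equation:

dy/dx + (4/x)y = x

Using integrating factor method:

General solution: y = (1/6)x^2 + Cx^(-4)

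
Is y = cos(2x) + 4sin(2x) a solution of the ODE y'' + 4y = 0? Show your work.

Verification:
y'' = -4cos(2x) - 16sin(2x)
y'' + 4y = 0 ✓

Yes, it is a solution.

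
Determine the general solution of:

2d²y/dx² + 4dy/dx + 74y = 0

Characteristic equation: 2r² + 4r + 74 = 0
Divide by 2: r² + 2r + 37 = 0
Roots: r = -1 ± 6i (complex conjugates)
General solution: y = e^(-x)(C₁cos(6x) + C₂sin(6x))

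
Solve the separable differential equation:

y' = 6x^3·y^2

Separating variables and integrating:
-1/y = 3x^4/2 + C

General solution: y^-1 = (-3/2)x^4 + C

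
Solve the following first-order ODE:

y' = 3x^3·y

Separating variables and integrating:
ln|y| = 3x^4/4 + C

General solution: y = Ce^(3x^4/4)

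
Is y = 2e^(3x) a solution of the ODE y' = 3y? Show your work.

Verification:
y = 2e^(3x)
y' = 6e^(3x)
3y = 6e^(3x)
y' = 3y ✓

Yes, it is a solution.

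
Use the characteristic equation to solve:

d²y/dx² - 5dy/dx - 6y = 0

Characteristic equation: r² - 5r - 6 = 0
Roots: r = 6, -1 (distinct real)
General solution: y = C₁e^(6x) + C₂e^(-x)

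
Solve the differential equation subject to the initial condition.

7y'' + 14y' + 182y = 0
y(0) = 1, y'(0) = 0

General solution: y = e^(-x)(C₁cos(5x) + C₂sin(5x))
Complex roots r = -1 ± 5i
Applying ICs: C₁ = 1, C₂ = 1/5
Particular solution: y = e^(-x)(cos(5x) + (1/5)sin(5x))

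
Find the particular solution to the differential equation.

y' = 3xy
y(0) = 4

General solution: y = Ce^(3x²/2)
Applying IC y(0) = 4:
Particular solution: y = 4e^(3x²/2)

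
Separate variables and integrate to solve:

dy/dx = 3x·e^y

Separating variables and integrating:
-e^(-y) = 3x²/2 + C

General solution: y = -ln(C - 3x²/2)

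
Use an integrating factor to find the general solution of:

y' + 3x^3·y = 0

Using integrating factor method:

General solution: y = Ce^(-3x^4/4)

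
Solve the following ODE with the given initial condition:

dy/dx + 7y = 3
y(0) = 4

General solution: y = 3/7 + Ce^(-7x)
Applying y(0) = 4: C = 4 - 3/7 = 25/7
Particular solution: y = 3/7 + (25/7)e^(-7x)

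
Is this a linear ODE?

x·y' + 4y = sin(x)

Yes. Linear (y and its derivatives appear to the first power only, no products of y terms)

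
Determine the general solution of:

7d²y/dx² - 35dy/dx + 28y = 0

Characteristic equation: 7r² - 35r + 28 = 0
Divide by 7: r² - 5r + 4 = 0
Roots: r = 1, 4 (distinct real)
General solution: y = C₁e^x + C₂e^(4x)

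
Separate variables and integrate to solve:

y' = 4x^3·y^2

Separating variables and integrating:
-1/y = x^4 + C

General solution: y^-1 = -x^4 + C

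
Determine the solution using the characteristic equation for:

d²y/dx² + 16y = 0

Characteristic equation: r² + 16 = 0
Roots: r = ±4i (complex conjugates)
General solution: y = C₁cos(4x) + C₂sin(4x)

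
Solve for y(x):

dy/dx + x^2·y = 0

Using integrating factor method:

General solution: y = Ce^(-x^3/3)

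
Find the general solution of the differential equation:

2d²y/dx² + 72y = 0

Characteristic equation: 2r² + 72 = 0
Divide by 2: r² + 36 = 0
Roots: r = ±6i (complex conjugates)
General solution: y = C₁cos(6x) + C₂sin(6x)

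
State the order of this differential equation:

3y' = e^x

The order is 1 (highest derivative is of order 1).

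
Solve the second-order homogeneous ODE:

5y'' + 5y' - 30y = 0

Characteristic equation: 5r² + 5r - 30 = 0
Divide by 5: r² + r - 6 = 0
Roots: r = 2, -3 (distinct real)
General solution: y = C₁e^(2x) + C₂e^(-3x)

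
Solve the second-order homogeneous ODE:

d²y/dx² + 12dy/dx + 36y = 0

Characteristic equation: r² + 12r + 36 = 0
Factored: (r + 6)² = 0
Repeated root: r = -6
General solution: y = (C₁ + C₂x)e^(-6x)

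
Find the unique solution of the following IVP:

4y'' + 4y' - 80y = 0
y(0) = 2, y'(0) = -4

General solution: y = C₁e^(4x) + C₂e^(-5x)
Applying ICs: C₁ = 2/3, C₂ = 4/3
Particular solution: y = (2/3)e^(4x) + (4/3)e^(-5x)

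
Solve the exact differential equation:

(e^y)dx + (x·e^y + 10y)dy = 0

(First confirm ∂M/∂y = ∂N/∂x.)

Verify exactness: ∂M/∂y = ∂N/∂x ✓
Find F(x,y) such that ∂F/∂x = M, ∂F/∂y = N
Solution: x·e^y + 5y² = C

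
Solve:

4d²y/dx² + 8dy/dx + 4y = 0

Characteristic equation: 4r² + 8r + 4 = 0
Divide by 4: r² + 2r + 1 = 0
Factored: (r + 1)² = 0
Repeated root: r = -1
General solution: y = (C₁ + C₂x)e^(-x)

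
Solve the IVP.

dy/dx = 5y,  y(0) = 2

General solution: y = Ce^(5x)
Applying IC y(0) = 2:
Particular solution: y = 2e^(5x)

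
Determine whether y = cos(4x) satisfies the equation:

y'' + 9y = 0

Verification:
y'' = -16cos(4x)
y'' + 9y ≠ 0 (frequency mismatch: got 16 instead of 9)

No, it is not a solution.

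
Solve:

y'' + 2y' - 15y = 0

Characteristic equation: r² + 2r - 15 = 0
Roots: r = 3, -5 (distinct real)
General solution: y = C₁e^(3x) + C₂e^(-5x)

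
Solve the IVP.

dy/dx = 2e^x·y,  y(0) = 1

General solution: y = Ce^(2e^x)
Applying IC y(0) = 1:
Particular solution: y = e^(2(e^x - 1))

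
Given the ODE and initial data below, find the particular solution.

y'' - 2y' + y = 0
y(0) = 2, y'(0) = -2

General solution: y = (C₁ + C₂x)e^x
Repeated root r = 1
Applying ICs: C₁ = 2, C₂ = -4
Particular solution: y = (2 - 4x)e^x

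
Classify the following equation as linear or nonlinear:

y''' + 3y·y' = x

Nonlinear (product y·y')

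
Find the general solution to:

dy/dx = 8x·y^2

Separating variables and integrating:
-1/y = 4x^2 + C

General solution: y^-1 = -4x^2 + C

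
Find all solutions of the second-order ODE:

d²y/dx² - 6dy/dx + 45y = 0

Characteristic equation: r² - 6r + 45 = 0
Roots: r = 3 ± 6i (complex conjugates)
General solution: y = e^(3x)(C₁cos(6x) + C₂sin(6x))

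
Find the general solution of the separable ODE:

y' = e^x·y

Separating variables and integrating:
ln|y| = e^x + C

General solution: y = Ce^(e^x)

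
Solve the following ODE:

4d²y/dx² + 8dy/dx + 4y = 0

Characteristic equation: 4r² + 8r + 4 = 0
Divide by 4: r² + 2r + 1 = 0
Factored: (r + 1)² = 0
Repeated root: r = -1
General solution: y = (C₁ + C₂x)e^(-x)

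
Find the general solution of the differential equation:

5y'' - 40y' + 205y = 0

Characteristic equation: 5r² - 40r + 205 = 0
Divide by 5: r² - 8r + 41 = 0
Roots: r = 4 ± 5i (complex conjugates)
General solution: y = e^(4x)(C₁cos(5x) + C₂sin(5x))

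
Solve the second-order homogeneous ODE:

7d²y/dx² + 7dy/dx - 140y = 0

Characteristic equation: 7r² + 7r - 140 = 0
Divide by 7: r² + r - 20 = 0
Roots: r = 4, -5 (distinct real)
General solution: y = C₁e^(4x) + C₂e^(-5x)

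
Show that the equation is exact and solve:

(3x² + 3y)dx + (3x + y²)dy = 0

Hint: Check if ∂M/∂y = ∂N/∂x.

Verify exactness: ∂M/∂y = ∂N/∂x ✓
Find F(x,y) such that ∂F/∂x = M, ∂F/∂y = N
Solution: x³ + 3xy + y³/3 = C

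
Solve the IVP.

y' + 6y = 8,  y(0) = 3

General solution: y = 4/3 + Ce^(-6x)
Applying y(0) = 3: C = 3 - 4/3 = 5/3
Particular solution: y = 4/3 + (5/3)e^(-6x)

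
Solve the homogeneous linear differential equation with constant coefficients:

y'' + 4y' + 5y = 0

Characteristic equation: r² + 4r + 5 = 0
Roots: r = -2 ± i (complex conjugates)
General solution: y = e^(-2x)(C₁cos(x) + C₂sin(x))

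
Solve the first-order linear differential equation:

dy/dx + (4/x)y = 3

Using integrating factor method:

General solution: y = (3/5)x + Cx^(-4)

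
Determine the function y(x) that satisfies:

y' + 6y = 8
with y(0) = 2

General solution: y = 4/3 + Ce^(-6x)
Applying y(0) = 2: C = 2 - 4/3 = 2/3
Particular solution: y = 4/3 + (2/3)e^(-6x)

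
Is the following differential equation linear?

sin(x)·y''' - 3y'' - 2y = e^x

Yes. Linear (y and its derivatives appear to the first power only, no products of y terms)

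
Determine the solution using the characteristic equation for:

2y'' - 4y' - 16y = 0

Characteristic equation: 2r² - 4r - 16 = 0
Divide by 2: r² - 2r - 8 = 0
Roots: r = 4, -2 (distinct real)
General solution: y = C₁e^(4x) + C₂e^(-2x)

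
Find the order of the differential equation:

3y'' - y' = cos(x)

The order is 2 (highest derivative is of order 2).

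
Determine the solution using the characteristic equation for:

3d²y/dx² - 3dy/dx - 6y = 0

Characteristic equation: 3r² - 3r - 6 = 0
Divide by 3: r² - r - 2 = 0
Roots: r = 2, -1 (distinct real)
General solution: y = C₁e^(2x) + C₂e^(-x)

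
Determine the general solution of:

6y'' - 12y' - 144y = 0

Characteristic equation: 6r² - 12r - 144 = 0
Divide by 6: r² - 2r - 24 = 0
Roots: r = 6, -4 (distinct real)
General solution: y = C₁e^(6x) + C₂e^(-4x)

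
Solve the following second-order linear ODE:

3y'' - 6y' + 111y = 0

Characteristic equation: 3r² - 6r + 111 = 0
Divide by 3: r² - 2r + 37 = 0
Roots: r = 1 ± 6i (complex conjugates)
General solution: y = e^x(C₁cos(6x) + C₂sin(6x))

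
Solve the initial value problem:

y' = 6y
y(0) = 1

General solution: y = Ce^(6x)
Applying IC y(0) = 1:
Particular solution: y = e^(6x)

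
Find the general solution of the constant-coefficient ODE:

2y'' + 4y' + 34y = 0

Characteristic equation: 2r² + 4r + 34 = 0
Divide by 2: r² + 2r + 17 = 0
Roots: r = -1 ± 4i (complex conjugates)
General solution: y = e^(-x)(C₁cos(4x) + C₂sin(4x))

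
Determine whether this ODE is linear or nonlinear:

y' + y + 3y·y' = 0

Nonlinear (product y·y')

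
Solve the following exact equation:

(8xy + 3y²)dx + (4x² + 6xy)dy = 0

Verify exactness: ∂M/∂y = ∂N/∂x ✓
Find F(x,y) such that ∂F/∂x = M, ∂F/∂y = N
Solution: 4x²y + 3xy² = C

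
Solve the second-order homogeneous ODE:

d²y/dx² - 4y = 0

Characteristic equation: r² - 4 = 0
Roots: r = 2, -2 (distinct real)
General solution: y = C₁e^(2x) + C₂e^(-2x)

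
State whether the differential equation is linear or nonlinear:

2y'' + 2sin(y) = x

Nonlinear (sin(y) is nonlinear in y)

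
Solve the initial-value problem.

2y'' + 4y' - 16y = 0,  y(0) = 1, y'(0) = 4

General solution: y = C₁e^(2x) + C₂e^(-4x)
Applying ICs: C₁ = 4/3, C₂ = -1/3
Particular solution: y = (4/3)e^(2x) - (1/3)e^(-4x)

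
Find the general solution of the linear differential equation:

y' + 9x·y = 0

Using integrating factor method:

General solution: y = Ce^(-9x^2/2)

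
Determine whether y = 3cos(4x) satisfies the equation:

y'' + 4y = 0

Verification:
y'' = -48cos(4x)
y'' + 4y ≠ 0 (frequency mismatch: got 16 instead of 4)

No, it is not a solution.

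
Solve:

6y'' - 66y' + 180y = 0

Characteristic equation: 6r² - 66r + 180 = 0
Divide by 6: r² - 11r + 30 = 0
Roots: r = 5, 6 (distinct real)
General solution: y = C₁e^(5x) + C₂e^(6x)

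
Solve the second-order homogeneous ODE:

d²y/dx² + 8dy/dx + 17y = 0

Characteristic equation: r² + 8r + 17 = 0
Roots: r = -4 ± i (complex conjugates)
General solution: y = e^(-4x)(C₁cos(x) + C₂sin(x))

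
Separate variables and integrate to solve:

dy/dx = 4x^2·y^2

Separating variables and integrating:
-1/y = 4x^3/3 + C

General solution: y^-1 = (-4/3)x^3 + C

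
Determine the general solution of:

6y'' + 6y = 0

Characteristic equation: 6r² + 6 = 0
Divide by 6: r² + 1 = 0
Roots: r = ±i (complex conjugates)
General solution: y = C₁cos(x) + C₂sin(x)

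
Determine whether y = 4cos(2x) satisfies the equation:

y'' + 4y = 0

Verification:
y'' = -16cos(2x)
y'' + 4y = 0 ✓

Yes, it is a solution.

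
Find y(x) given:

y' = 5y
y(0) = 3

General solution: y = Ce^(5x)
Applying IC y(0) = 3:
Particular solution: y = 3e^(5x)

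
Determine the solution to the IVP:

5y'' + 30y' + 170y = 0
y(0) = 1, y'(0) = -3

General solution: y = e^(-3x)(C₁cos(5x) + C₂sin(5x))
Complex roots r = -3 ± 5i
Applying ICs: C₁ = 1, C₂ = 0
Particular solution: y = e^(-3x)(cos(5x))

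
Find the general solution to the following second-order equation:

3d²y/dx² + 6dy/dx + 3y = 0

Characteristic equation: 3r² + 6r + 3 = 0
Divide by 3: r² + 2r + 1 = 0
Factored: (r + 1)² = 0
Repeated root: r = -1
General solution: y = (C₁ + C₂x)e^(-x)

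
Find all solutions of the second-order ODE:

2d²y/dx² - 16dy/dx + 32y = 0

Characteristic equation: 2r² - 16r + 32 = 0
Divide by 2: r² - 8r + 16 = 0
Factored: (r - 4)² = 0
Repeated root: r = 4
General solution: y = (C₁ + C₂x)e^(4x)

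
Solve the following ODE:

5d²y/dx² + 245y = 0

Characteristic equation: 5r² + 245 = 0
Divide by 5: r² + 49 = 0
Roots: r = ±7i (complex conjugates)
General solution: y = C₁cos(7x) + C₂sin(7x)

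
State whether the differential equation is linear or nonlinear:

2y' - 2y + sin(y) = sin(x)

Nonlinear (sin(y) is nonlinear in y)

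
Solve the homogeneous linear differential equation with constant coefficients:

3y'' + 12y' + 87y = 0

Characteristic equation: 3r² + 12r + 87 = 0
Divide by 3: r² + 4r + 29 = 0
Roots: r = -2 ± 5i (complex conjugates)
General solution: y = e^(-2x)(C₁cos(5x) + C₂sin(5x))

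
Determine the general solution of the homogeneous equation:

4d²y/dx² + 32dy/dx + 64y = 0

Characteristic equation: 4r² + 32r + 64 = 0
Divide by 4: r² + 8r + 16 = 0
Factored: (r + 4)² = 0
Repeated root: r = -4
General solution: y = (C₁ + C₂x)e^(-4x)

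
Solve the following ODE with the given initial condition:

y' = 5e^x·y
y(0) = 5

General solution: y = Ce^(5e^x)
Applying IC y(0) = 5:
Particular solution: y = 5e^(5(e^x - 1))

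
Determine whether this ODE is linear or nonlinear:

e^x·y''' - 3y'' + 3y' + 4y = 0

Linear (y and its derivatives appear to the first power only, no products of y terms)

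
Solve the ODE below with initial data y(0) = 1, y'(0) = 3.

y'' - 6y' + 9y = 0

General solution: y = (C₁ + C₂x)e^(3x)
Repeated root r = 3
Applying ICs: C₁ = 1, C₂ = 0
Particular solution: y = e^(3x)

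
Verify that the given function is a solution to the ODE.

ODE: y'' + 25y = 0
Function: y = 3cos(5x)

Verification:
y'' = -75cos(5x)
y'' + 25y = 0 ✓

Yes, it is a solution.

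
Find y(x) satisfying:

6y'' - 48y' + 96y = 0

Characteristic equation: 6r² - 48r + 96 = 0
Divide by 6: r² - 8r + 16 = 0
Factored: (r - 4)² = 0
Repeated root: r = 4
General solution: y = (C₁ + C₂x)e^(4x)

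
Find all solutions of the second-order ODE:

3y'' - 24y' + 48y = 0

Characteristic equation: 3r² - 24r + 48 = 0
Divide by 3: r² - 8r + 16 = 0
Factored: (r - 4)² = 0
Repeated root: r = 4
General solution: y = (C₁ + C₂x)e^(4x)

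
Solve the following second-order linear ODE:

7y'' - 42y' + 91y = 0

Characteristic equation: 7r² - 42r + 91 = 0
Divide by 7: r² - 6r + 13 = 0
Roots: r = 3 ± 2i (complex conjugates)
General solution: y = e^(3x)(C₁cos(2x) + C₂sin(2x))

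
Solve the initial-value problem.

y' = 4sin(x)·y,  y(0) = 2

General solution: y = Ce^(-4cos(x))
Applying IC y(0) = 2:
Particular solution: y = 2e^(4(1-cos(x)))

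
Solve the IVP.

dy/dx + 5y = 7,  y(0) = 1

General solution: y = 7/5 + Ce^(-5x)
Applying y(0) = 1: C = 1 - 7/5 = -2/5
Particular solution: y = 7/5 - (2/5)e^(-5x)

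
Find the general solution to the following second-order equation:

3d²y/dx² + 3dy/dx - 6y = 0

Characteristic equation: 3r² + 3r - 6 = 0
Divide by 3: r² + r - 2 = 0
Roots: r = 1, -2 (distinct real)
General solution: y = C₁e^x + C₂e^(-2x)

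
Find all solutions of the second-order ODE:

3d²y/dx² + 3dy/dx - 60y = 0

Characteristic equation: 3r² + 3r - 60 = 0
Divide by 3: r² + r - 20 = 0
Roots: r = 4, -5 (distinct real)
General solution: y = C₁e^(4x) + C₂e^(-5x)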